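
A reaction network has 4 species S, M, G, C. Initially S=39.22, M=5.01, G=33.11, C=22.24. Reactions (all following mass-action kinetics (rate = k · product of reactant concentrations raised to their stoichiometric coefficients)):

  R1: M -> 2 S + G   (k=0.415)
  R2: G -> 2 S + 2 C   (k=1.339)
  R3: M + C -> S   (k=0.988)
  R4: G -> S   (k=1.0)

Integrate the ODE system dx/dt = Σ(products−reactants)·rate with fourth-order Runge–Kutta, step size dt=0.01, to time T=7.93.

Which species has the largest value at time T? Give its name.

RK4 with dt=0.01: 793 steps to T=7.93. Trajectory (selected grid times):
t=0.00: S=39.22 M=5.01 G=33.11 C=22.24
t=0.88: S=89.86 M=0.00 G=4.24 C=50.48
t=1.76: S=95.67 M=0.00 G=0.54 C=54.71
t=2.64: S=96.42 M=0.00 G=0.07 C=55.25
t=3.52: S=96.51 M=0.00 G=0.01 C=55.32
t=4.41: S=96.52 M=0.00 G=0.00 C=55.33
t=5.29: S=96.52 M=0.00 G=0.00 C=55.33
t=6.17: S=96.52 M=0.00 G=0.00 C=55.33
t=7.05: S=96.52 M=0.00 G=0.00 C=55.33
t=7.93: S=96.52 M=0.00 G=0.00 C=55.33
At T=7.93: S=96.52 M=0.00 G=0.00 C=55.33; the largest is S.

Dominant species at T: S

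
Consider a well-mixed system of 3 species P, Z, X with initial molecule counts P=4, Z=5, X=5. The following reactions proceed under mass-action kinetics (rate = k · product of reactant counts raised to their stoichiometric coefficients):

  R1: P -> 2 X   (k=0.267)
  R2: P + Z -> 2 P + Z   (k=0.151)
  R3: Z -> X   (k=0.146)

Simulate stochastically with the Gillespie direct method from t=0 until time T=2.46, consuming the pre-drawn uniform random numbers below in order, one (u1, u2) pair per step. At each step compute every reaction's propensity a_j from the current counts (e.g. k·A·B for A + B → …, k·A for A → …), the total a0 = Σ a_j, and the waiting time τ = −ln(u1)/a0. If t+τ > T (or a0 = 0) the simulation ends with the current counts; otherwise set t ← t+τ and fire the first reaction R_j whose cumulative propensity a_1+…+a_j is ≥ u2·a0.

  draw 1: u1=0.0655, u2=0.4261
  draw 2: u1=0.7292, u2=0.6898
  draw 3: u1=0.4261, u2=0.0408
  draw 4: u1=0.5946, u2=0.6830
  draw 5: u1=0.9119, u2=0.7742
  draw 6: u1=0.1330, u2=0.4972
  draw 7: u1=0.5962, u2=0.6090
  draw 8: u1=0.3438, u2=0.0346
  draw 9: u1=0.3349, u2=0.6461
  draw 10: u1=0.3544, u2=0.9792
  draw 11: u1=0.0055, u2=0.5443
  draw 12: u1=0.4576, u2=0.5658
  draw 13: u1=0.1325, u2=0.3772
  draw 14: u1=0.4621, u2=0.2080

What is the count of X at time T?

X at T = 10

t=0.000: P=4 Z=5 X=5
Draw 1: a1=1.068, a2=3.020, a3=0.730, a0=4.818; τ=−ln(0.0655)/4.818=0.566 → t=0.566; u2·a0=0.4261·4.818=2.053; a1=1.068 < 2.053 ≤ a1+a2=4.088 → R2 fires; P=5 Z=5 X=5
Draw 2: a1=1.335, a2=3.775, a3=0.730, a0=5.840; τ=−ln(0.7292)/5.840=0.054 → t=0.620; u2·a0=0.6898·5.840=4.028; a1=1.335 < 4.028 ≤ a1+a2=5.110 → R2 fires; P=6 Z=5 X=5
Draw 3: a1=1.602, a2=4.530, a3=0.730, a0=6.862; τ=−ln(0.4261)/6.862=0.124 → t=0.744; u2·a0=0.0408·6.862=0.280 ≤ a1=1.602 → R1 fires; P=5 Z=5 X=7
Draw 4: a1=1.335, a2=3.775, a3=0.730, a0=5.840; τ=−ln(0.5946)/5.840=0.089 → t=0.833; u2·a0=0.6830·5.840=3.989; a1=1.335 < 3.989 ≤ a1+a2=5.110 → R2 fires; P=6 Z=5 X=7
Draw 5: a1=1.602, a2=4.530, a3=0.730, a0=6.862; τ=−ln(0.9119)/6.862=0.013 → t=0.847; u2·a0=0.7742·6.862=5.313; a1=1.602 < 5.313 ≤ a1+a2=6.132 → R2 fires; P=7 Z=5 X=7
Draw 6: a1=1.869, a2=5.285, a3=0.730, a0=7.884; τ=−ln(0.1330)/7.884=0.256 → t=1.102; u2·a0=0.4972·7.884=3.920; a1=1.869 < 3.920 ≤ a1+a2=7.154 → R2 fires; P=8 Z=5 X=7
Draw 7: a1=2.136, a2=6.040, a3=0.730, a0=8.906; τ=−ln(0.5962)/8.906=0.058 → t=1.161; u2·a0=0.6090·8.906=5.424; a1=2.136 < 5.424 ≤ a1+a2=8.176 → R2 fires; P=9 Z=5 X=7
Draw 8: a1=2.403, a2=6.795, a3=0.730, a0=9.928; τ=−ln(0.3438)/9.928=0.108 → t=1.268; u2·a0=0.0346·9.928=0.344 ≤ a1=2.403 → R1 fires; P=8 Z=5 X=9
Draw 9: a1=2.136, a2=6.040, a3=0.730, a0=8.906; τ=−ln(0.3349)/8.906=0.123 → t=1.391; u2·a0=0.6461·8.906=5.754; a1=2.136 < 5.754 ≤ a1+a2=8.176 → R2 fires; P=9 Z=5 X=9
Draw 10: a1=2.403, a2=6.795, a3=0.730, a0=9.928; τ=−ln(0.3544)/9.928=0.104 → t=1.495; u2·a0=0.9792·9.928=9.721; a1+a2=9.198 < 9.721 ≤ a1+…+a3=9.928 → R3 fires; P=9 Z=4 X=10
Draw 11: a1=2.403, a2=5.436, a3=0.584, a0=8.423; τ=−ln(0.0055)/8.423=0.618 → t=2.113; u2·a0=0.5443·8.423=4.585; a1=2.403 < 4.585 ≤ a1+a2=7.839 → R2 fires; P=10 Z=4 X=10
Draw 12: a1=2.670, a2=6.040, a3=0.584, a0=9.294; τ=−ln(0.4576)/9.294=0.084 → t=2.197; u2·a0=0.5658·9.294=5.259; a1=2.670 < 5.259 ≤ a1+a2=8.710 → R2 fires; P=11 Z=4 X=10
Draw 13: a1=2.937, a2=6.644, a3=0.584, a0=10.165; τ=−ln(0.1325)/10.165=0.199 → t=2.396; u2·a0=0.3772·10.165=3.834; a1=2.937 < 3.834 ≤ a1+a2=9.581 → R2 fires; P=12 Z=4 X=10
Draw 14: a1=3.204, a2=7.248, a3=0.584, a0=11.036; τ=−ln(0.4621)/11.036=0.070 → t=2.466 > T=2.46: stop.
Read off X at T=2.46: 10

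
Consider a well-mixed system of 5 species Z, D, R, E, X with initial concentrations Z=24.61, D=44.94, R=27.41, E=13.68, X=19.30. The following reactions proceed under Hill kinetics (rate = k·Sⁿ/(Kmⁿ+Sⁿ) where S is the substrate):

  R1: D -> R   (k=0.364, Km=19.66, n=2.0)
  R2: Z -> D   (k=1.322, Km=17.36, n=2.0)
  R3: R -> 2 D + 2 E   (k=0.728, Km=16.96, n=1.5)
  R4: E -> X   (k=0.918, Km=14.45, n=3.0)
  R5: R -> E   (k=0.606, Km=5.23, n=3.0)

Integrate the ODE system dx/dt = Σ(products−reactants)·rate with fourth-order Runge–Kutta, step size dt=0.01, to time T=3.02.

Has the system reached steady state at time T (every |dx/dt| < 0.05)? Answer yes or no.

RK4 with dt=0.01: 302 steps to T=3.02. Trajectory (selected grid times):
t=0.00: Z=24.61 D=44.94 R=27.41 E=13.68 X=19.30
t=0.34: Z=24.31 D=45.47 R=27.14 E=14.07 X=19.45
t=0.67: Z=24.02 D=45.97 R=26.89 E=14.44 X=19.59
t=1.01: Z=23.73 D=46.49 R=26.62 E=14.82 X=19.75
t=1.34: Z=23.45 D=46.99 R=26.37 E=15.17 X=19.91
t=1.68: Z=23.16 D=47.50 R=26.10 E=15.53 X=20.08
t=2.01: Z=22.88 D=47.99 R=25.85 E=15.87 X=20.25
t=2.35: Z=22.60 D=48.49 R=25.59 E=16.22 X=20.43
t=2.68: Z=22.32 D=48.97 R=25.34 E=16.55 X=20.61
t=3.02: Z=22.04 D=49.46 R=25.08 E=16.88 X=20.80
Rates at T: R1=0.3143, R2=0.8159, R3=0.4679, R4=0.5643, R5=0.6006
dx/dt at T (Σ net stoichiometry × rate): Z=-0.8159, D=+1.4374, R=-0.7541, E=+0.9720, X=+0.5643
Largest |dx/dt| is |+1.4374| (D) ≥ 0.05 → not steady.

Steady state at T: no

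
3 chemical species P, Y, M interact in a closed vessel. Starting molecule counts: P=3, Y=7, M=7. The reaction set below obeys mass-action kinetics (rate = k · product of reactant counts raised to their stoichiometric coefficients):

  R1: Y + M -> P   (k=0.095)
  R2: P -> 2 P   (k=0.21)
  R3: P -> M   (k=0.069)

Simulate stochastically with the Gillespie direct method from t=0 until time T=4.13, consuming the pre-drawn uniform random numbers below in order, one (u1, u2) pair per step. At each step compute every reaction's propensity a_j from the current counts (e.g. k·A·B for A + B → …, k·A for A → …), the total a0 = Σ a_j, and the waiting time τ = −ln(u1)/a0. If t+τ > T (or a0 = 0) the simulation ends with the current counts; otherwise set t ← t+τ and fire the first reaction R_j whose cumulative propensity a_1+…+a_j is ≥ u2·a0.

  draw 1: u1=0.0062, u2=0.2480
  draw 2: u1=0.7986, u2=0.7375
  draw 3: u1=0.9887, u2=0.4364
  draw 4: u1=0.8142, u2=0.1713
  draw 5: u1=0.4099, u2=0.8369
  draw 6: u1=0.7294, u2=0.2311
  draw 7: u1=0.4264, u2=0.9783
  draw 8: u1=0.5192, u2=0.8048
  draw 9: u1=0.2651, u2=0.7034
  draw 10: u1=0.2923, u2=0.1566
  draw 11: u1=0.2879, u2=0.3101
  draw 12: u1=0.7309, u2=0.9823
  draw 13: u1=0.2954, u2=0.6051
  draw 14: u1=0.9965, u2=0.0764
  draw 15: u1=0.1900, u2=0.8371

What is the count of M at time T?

t=0.000: P=3 Y=7 M=7
Draw 1: a1=4.655, a2=0.630, a3=0.207, a0=5.492; τ=−ln(0.0062)/5.492=0.926 → t=0.926; u2·a0=0.2480·5.492=1.362 ≤ a1=4.655 → R1 fires; P=4 Y=6 M=6
Draw 2: a1=3.420, a2=0.840, a3=0.276, a0=4.536; τ=−ln(0.7986)/4.536=0.050 → t=0.975; u2·a0=0.7375·4.536=3.345 ≤ a1=3.420 → R1 fires; P=5 Y=5 M=5
Draw 3: a1=2.375, a2=1.050, a3=0.345, a0=3.770; τ=−ln(0.9887)/3.770=0.003 → t=0.978; u2·a0=0.4364·3.770=1.645 ≤ a1=2.375 → R1 fires; P=6 Y=4 M=4
Draw 4: a1=1.520, a2=1.260, a3=0.414, a0=3.194; τ=−ln(0.8142)/3.194=0.064 → t=1.043; u2·a0=0.1713·3.194=0.547 ≤ a1=1.520 → R1 fires; P=7 Y=3 M=3
Draw 5: a1=0.855, a2=1.470, a3=0.483, a0=2.808; τ=−ln(0.4099)/2.808=0.318 → t=1.360; u2·a0=0.8369·2.808=2.350; a1+a2=2.325 < 2.350 ≤ a1+…+a3=2.808 → R3 fires; P=6 Y=3 M=4
Draw 6: a1=1.140, a2=1.260, a3=0.414, a0=2.814; τ=−ln(0.7294)/2.814=0.112 → t=1.472; u2·a0=0.2311·2.814=0.650 ≤ a1=1.140 → R1 fires; P=7 Y=2 M=3
Draw 7: a1=0.570, a2=1.470, a3=0.483, a0=2.523; τ=−ln(0.4264)/2.523=0.338 → t=1.810; u2·a0=0.9783·2.523=2.468; a1+a2=2.040 < 2.468 ≤ a1+…+a3=2.523 → R3 fires; P=6 Y=2 M=4
Draw 8: a1=0.760, a2=1.260, a3=0.414, a0=2.434; τ=−ln(0.5192)/2.434=0.269 → t=2.079; u2·a0=0.8048·2.434=1.959; a1=0.760 < 1.959 ≤ a1+a2=2.020 → R2 fires; P=7 Y=2 M=4
Draw 9: a1=0.760, a2=1.470, a3=0.483, a0=2.713; τ=−ln(0.2651)/2.713=0.489 → t=2.569; u2·a0=0.7034·2.713=1.908; a1=0.760 < 1.908 ≤ a1+a2=2.230 → R2 fires; P=8 Y=2 M=4
Draw 10: a1=0.760, a2=1.680, a3=0.552, a0=2.992; τ=−ln(0.2923)/2.992=0.411 → t=2.980; u2·a0=0.1566·2.992=0.469 ≤ a1=0.760 → R1 fires; P=9 Y=1 M=3
Draw 11: a1=0.285, a2=1.890, a3=0.621, a0=2.796; τ=−ln(0.2879)/2.796=0.445 → t=3.425; u2·a0=0.3101·2.796=0.867; a1=0.285 < 0.867 ≤ a1+a2=2.175 → R2 fires; P=10 Y=1 M=3
Draw 12: a1=0.285, a2=2.100, a3=0.690, a0=3.075; τ=−ln(0.7309)/3.075=0.102 → t=3.527; u2·a0=0.9823·3.075=3.021; a1+a2=2.385 < 3.021 ≤ a1+…+a3=3.075 → R3 fires; P=9 Y=1 M=4
Draw 13: a1=0.380, a2=1.890, a3=0.621, a0=2.891; τ=−ln(0.2954)/2.891=0.422 → t=3.949; u2·a0=0.6051·2.891=1.749; a1=0.380 < 1.749 ≤ a1+a2=2.270 → R2 fires; P=10 Y=1 M=4
Draw 14: a1=0.380, a2=2.100, a3=0.690, a0=3.170; τ=−ln(0.9965)/3.170=0.001 → t=3.950; u2·a0=0.0764·3.170=0.242 ≤ a1=0.380 → R1 fires; P=11 Y=0 M=3
Draw 15: a1=0.000, a2=2.310, a3=0.759, a0=3.069; τ=−ln(0.1900)/3.069=0.541 → t=4.491 > T=4.13: stop.
Read off M at T=4.13: 3

M at T = 3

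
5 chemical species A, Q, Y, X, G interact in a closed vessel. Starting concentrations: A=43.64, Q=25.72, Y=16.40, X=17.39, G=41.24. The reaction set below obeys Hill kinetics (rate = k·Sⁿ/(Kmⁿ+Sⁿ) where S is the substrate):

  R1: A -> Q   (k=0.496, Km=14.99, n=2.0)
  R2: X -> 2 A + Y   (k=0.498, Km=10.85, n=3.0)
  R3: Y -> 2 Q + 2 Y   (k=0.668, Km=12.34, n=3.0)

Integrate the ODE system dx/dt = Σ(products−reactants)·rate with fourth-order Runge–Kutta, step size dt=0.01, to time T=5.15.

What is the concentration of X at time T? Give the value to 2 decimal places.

X at T = 15.40

RK4 with dt=0.01: 515 steps to T=5.15. Trajectory (selected grid times):
t=0.00: A=43.64 Q=25.72 Y=16.40 X=17.39 G=41.24
t=0.57: A=43.84 Q=26.51 Y=16.90 X=17.16 G=41.24
t=1.14: A=44.04 Q=27.32 Y=17.40 X=16.94 G=41.24
t=1.72: A=44.24 Q=28.16 Y=17.92 X=16.71 G=41.24
t=2.29: A=44.43 Q=28.99 Y=18.43 X=16.49 G=41.24
t=2.86: A=44.61 Q=29.84 Y=18.95 X=16.27 G=41.24
t=3.43: A=44.80 Q=30.69 Y=19.46 X=16.05 G=41.24
t=4.01: A=44.98 Q=31.57 Y=19.99 X=15.83 G=41.24
t=4.58: A=45.15 Q=32.45 Y=20.52 X=15.62 G=41.24
t=5.15: A=45.32 Q=33.33 Y=21.05 X=15.40 G=41.24
Read off X at T=5.15: 15.40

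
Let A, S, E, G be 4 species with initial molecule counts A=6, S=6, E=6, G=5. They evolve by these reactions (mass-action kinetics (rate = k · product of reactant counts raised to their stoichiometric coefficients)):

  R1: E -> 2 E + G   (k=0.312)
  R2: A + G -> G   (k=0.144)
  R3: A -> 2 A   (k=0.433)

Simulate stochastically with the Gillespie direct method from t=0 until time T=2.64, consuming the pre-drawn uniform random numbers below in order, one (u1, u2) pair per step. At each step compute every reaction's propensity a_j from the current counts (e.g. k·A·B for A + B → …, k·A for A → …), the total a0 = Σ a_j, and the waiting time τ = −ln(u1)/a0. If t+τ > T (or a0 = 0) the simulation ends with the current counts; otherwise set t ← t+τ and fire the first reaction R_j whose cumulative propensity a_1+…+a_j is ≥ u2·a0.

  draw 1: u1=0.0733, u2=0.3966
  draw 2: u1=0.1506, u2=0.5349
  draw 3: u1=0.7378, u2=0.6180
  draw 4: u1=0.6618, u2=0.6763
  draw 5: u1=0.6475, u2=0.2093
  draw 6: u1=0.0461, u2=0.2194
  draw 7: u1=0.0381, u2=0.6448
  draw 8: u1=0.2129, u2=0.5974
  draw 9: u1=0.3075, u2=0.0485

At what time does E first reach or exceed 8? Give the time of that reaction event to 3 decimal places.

Threshold first reached at t = 1.418

t=0.000: A=6 S=6 E=6 G=5
Draw 1: a1=1.872, a2=4.320, a3=2.598, a0=8.790; τ=−ln(0.0733)/8.790=0.297 → t=0.297; u2·a0=0.3966·8.790=3.486; a1=1.872 < 3.486 ≤ a1+a2=6.192 → R2 fires; A=5 S=6 E=6 G=5
Draw 2: a1=1.872, a2=3.600, a3=2.165, a0=7.637; τ=−ln(0.1506)/7.637=0.248 → t=0.545; u2·a0=0.5349·7.637=4.085; a1=1.872 < 4.085 ≤ a1+a2=5.472 → R2 fires; A=4 S=6 E=6 G=5
Draw 3: a1=1.872, a2=2.880, a3=1.732, a0=6.484; τ=−ln(0.7378)/6.484=0.047 → t=0.592; u2·a0=0.6180·6.484=4.007; a1=1.872 < 4.007 ≤ a1+a2=4.752 → R2 fires; A=3 S=6 E=6 G=5
Draw 4: a1=1.872, a2=2.160, a3=1.299, a0=5.331; τ=−ln(0.6618)/5.331=0.077 → t=0.670; u2·a0=0.6763·5.331=3.605; a1=1.872 < 3.605 ≤ a1+a2=4.032 → R2 fires; A=2 S=6 E=6 G=5
Draw 5: a1=1.872, a2=1.440, a3=0.866, a0=4.178; τ=−ln(0.6475)/4.178=0.104 → t=0.774; u2·a0=0.2093·4.178=0.874 ≤ a1=1.872 → R1 fires; A=2 S=6 E=7 G=6
Draw 6: a1=2.184, a2=1.728, a3=0.866, a0=4.778; τ=−ln(0.0461)/4.778=0.644 → t=1.418; u2·a0=0.2194·4.778=1.048 ≤ a1=2.184 → R1 fires; A=2 S=6 E=8 G=7
Draw 7: a1=2.496, a2=2.016, a3=0.866, a0=5.378; τ=−ln(0.0381)/5.378=0.608 → t=2.025; u2·a0=0.6448·5.378=3.468; a1=2.496 < 3.468 ≤ a1+a2=4.512 → R2 fires; A=1 S=6 E=8 G=7
Draw 8: a1=2.496, a2=1.008, a3=0.433, a0=3.937; τ=−ln(0.2129)/3.937=0.393 → t=2.418; u2·a0=0.5974·3.937=2.352 ≤ a1=2.496 → R1 fires; A=1 S=6 E=9 G=8
Draw 9: a1=2.808, a2=1.152, a3=0.433, a0=4.393; τ=−ln(0.3075)/4.393=0.268 → t=2.686 > T=2.64: stop.
E first becomes ≥ 8 when it reaches 8 at the event at t=1.418.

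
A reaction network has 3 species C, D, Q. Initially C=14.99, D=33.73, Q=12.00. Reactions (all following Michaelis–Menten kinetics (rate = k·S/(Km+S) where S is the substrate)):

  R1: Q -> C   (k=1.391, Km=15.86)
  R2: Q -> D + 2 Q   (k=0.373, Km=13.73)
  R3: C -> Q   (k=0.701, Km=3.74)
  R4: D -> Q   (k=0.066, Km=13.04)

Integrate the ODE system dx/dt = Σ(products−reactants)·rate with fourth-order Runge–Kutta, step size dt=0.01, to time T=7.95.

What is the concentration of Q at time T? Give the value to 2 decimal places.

RK4 with dt=0.01: 795 steps to T=7.95. Trajectory (selected grid times):
t=0.00: C=14.99 D=33.73 Q=12.00
t=0.88: C=15.03 D=33.84 Q=12.16
t=1.77: C=15.07 D=33.96 Q=12.32
t=2.65: C=15.11 D=34.07 Q=12.47
t=3.53: C=15.15 D=34.18 Q=12.63
t=4.42: C=15.20 D=34.30 Q=12.78
t=5.30: C=15.26 D=34.42 Q=12.93
t=6.18: C=15.31 D=34.54 Q=13.07
t=7.07: C=15.37 D=34.66 Q=13.22
t=7.95: C=15.43 D=34.77 Q=13.36
Read off Q at T=7.95: 13.36

Q at T = 13.36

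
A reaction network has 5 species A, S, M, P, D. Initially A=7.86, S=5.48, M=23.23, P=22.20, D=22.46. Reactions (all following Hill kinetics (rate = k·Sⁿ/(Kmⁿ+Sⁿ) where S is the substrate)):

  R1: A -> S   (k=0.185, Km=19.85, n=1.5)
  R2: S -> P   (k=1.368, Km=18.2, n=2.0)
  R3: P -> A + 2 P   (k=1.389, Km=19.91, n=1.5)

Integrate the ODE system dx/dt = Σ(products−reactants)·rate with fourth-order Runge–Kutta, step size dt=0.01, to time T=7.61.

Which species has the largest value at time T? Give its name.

Dominant species at T: P

RK4 with dt=0.01: 761 steps to T=7.61. Trajectory (selected grid times):
t=0.00: A=7.86 S=5.48 M=23.23 P=22.20 D=22.46
t=0.85: A=8.47 S=5.42 M=23.23 P=22.94 D=22.46
t=1.69: A=9.09 S=5.36 M=23.23 P=23.69 D=22.46
t=2.54: A=9.72 S=5.31 M=23.23 P=24.45 D=22.46
t=3.38: A=10.36 S=5.26 M=23.23 P=25.22 D=22.46
t=4.23: A=11.02 S=5.21 M=23.23 P=26.01 D=22.46
t=5.07: A=11.68 S=5.17 M=23.23 P=26.80 D=22.46
t=5.92: A=12.35 S=5.14 M=23.23 P=27.61 D=22.46
t=6.76: A=13.03 S=5.11 M=23.23 P=28.43 D=22.46
t=7.61: A=13.72 S=5.08 M=23.23 P=29.26 D=22.46
At T=7.61: A=13.72 S=5.08 M=23.23 P=29.26 D=22.46; the largest is P.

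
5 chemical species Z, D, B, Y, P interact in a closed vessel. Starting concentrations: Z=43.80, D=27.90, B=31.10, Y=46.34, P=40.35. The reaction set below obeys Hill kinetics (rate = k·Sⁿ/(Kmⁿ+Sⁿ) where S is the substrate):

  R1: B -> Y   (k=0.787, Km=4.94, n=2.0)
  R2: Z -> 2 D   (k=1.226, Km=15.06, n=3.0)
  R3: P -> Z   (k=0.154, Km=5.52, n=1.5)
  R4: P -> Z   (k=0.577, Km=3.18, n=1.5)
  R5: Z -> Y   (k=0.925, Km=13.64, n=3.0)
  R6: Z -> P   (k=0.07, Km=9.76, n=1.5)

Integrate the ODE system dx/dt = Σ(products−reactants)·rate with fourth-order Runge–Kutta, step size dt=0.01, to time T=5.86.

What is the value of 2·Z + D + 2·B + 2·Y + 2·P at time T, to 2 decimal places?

Check how each reaction changes W = 2·Z + D + 2·B + 2·Y + 2·P (weight of products minus weight of reactants):
R1: B -> Y: (2·1) − (2·1) = 2 − 2 = 0
R2: Z -> 2 D: (1·2) − (2·1) = 2 − 2 = 0
R3: P -> Z: (2·1) − (2·1) = 2 − 2 = 0
R4: P -> Z: (2·1) − (2·1) = 2 − 2 = 0
R5: Z -> Y: (2·1) − (2·1) = 2 − 2 = 0
R6: Z -> P: (2·1) − (2·1) = 2 − 2 = 0
Every reaction leaves W unchanged, so W is conserved and no simulation is needed: W(T) = W(0) = 2·43.80 + 27.90 + 2·31.10 + 2·46.34 + 2·40.35 = 351.08

Value at T = 351.08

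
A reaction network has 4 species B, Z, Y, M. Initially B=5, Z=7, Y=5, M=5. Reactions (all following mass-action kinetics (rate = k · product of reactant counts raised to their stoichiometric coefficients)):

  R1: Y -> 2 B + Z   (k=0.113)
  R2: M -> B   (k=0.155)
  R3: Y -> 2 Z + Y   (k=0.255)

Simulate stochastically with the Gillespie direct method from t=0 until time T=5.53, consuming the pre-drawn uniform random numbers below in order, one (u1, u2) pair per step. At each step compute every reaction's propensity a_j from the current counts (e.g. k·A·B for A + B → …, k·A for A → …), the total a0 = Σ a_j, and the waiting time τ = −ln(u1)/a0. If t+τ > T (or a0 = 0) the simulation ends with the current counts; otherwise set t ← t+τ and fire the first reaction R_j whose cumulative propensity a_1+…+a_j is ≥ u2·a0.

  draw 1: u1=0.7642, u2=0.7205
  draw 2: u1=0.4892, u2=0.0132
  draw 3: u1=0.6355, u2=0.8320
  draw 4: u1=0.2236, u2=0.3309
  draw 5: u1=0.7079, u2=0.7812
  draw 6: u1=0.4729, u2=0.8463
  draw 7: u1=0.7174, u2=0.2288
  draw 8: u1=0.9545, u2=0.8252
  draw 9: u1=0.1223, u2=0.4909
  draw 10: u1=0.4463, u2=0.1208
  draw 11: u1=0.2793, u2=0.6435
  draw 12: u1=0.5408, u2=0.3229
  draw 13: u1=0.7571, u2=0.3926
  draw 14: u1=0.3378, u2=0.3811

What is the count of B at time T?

t=0.000: B=5 Z=7 Y=5 M=5
Draw 1: a1=0.565, a2=0.775, a3=1.275, a0=2.615; τ=−ln(0.7642)/2.615=0.103 → t=0.103; u2·a0=0.7205·2.615=1.884; a1+a2=1.340 < 1.884 ≤ a1+…+a3=2.615 → R3 fires; B=5 Z=9 Y=5 M=5
Draw 2: a1=0.565, a2=0.775, a3=1.275, a0=2.615; τ=−ln(0.4892)/2.615=0.273 → t=0.376; u2·a0=0.0132·2.615=0.035 ≤ a1=0.565 → R1 fires; B=7 Z=10 Y=4 M=5
Draw 3: a1=0.452, a2=0.775, a3=1.020, a0=2.247; τ=−ln(0.6355)/2.247=0.202 → t=0.578; u2·a0=0.8320·2.247=1.870; a1+a2=1.227 < 1.870 ≤ a1+…+a3=2.247 → R3 fires; B=7 Z=12 Y=4 M=5
Draw 4: a1=0.452, a2=0.775, a3=1.020, a0=2.247; τ=−ln(0.2236)/2.247=0.667 → t=1.245; u2·a0=0.3309·2.247=0.744; a1=0.452 < 0.744 ≤ a1+a2=1.227 → R2 fires; B=8 Z=12 Y=4 M=4
Draw 5: a1=0.452, a2=0.620, a3=1.020, a0=2.092; τ=−ln(0.7079)/2.092=0.165 → t=1.410; u2·a0=0.7812·2.092=1.634; a1+a2=1.072 < 1.634 ≤ a1+…+a3=2.092 → R3 fires; B=8 Z=14 Y=4 M=4
Draw 6: a1=0.452, a2=0.620, a3=1.020, a0=2.092; τ=−ln(0.4729)/2.092=0.358 → t=1.768; u2·a0=0.8463·2.092=1.770; a1+a2=1.072 < 1.770 ≤ a1+…+a3=2.092 → R3 fires; B=8 Z=16 Y=4 M=4
Draw 7: a1=0.452, a2=0.620, a3=1.020, a0=2.092; τ=−ln(0.7174)/2.092=0.159 → t=1.926; u2·a0=0.2288·2.092=0.479; a1=0.452 < 0.479 ≤ a1+a2=1.072 → R2 fires; B=9 Z=16 Y=4 M=3
Draw 8: a1=0.452, a2=0.465, a3=1.020, a0=1.937; τ=−ln(0.9545)/1.937=0.024 → t=1.951; u2·a0=0.8252·1.937=1.598; a1+a2=0.917 < 1.598 ≤ a1+…+a3=1.937 → R3 fires; B=9 Z=18 Y=4 M=3
Draw 9: a1=0.452, a2=0.465, a3=1.020, a0=1.937; τ=−ln(0.1223)/1.937=1.085 → t=3.035; u2·a0=0.4909·1.937=0.951; a1+a2=0.917 < 0.951 ≤ a1+…+a3=1.937 → R3 fires; B=9 Z=20 Y=4 M=3
Draw 10: a1=0.452, a2=0.465, a3=1.020, a0=1.937; τ=−ln(0.4463)/1.937=0.417 → t=3.452; u2·a0=0.1208·1.937=0.234 ≤ a1=0.452 → R1 fires; B=11 Z=21 Y=3 M=3
Draw 11: a1=0.339, a2=0.465, a3=0.765, a0=1.569; τ=−ln(0.2793)/1.569=0.813 → t=4.265; u2·a0=0.6435·1.569=1.010; a1+a2=0.804 < 1.010 ≤ a1+…+a3=1.569 → R3 fires; B=11 Z=23 Y=3 M=3
Draw 12: a1=0.339, a2=0.465, a3=0.765, a0=1.569; τ=−ln(0.5408)/1.569=0.392 → t=4.657; u2·a0=0.3229·1.569=0.507; a1=0.339 < 0.507 ≤ a1+a2=0.804 → R2 fires; B=12 Z=23 Y=3 M=2
Draw 13: a1=0.339, a2=0.310, a3=0.765, a0=1.414; τ=−ln(0.7571)/1.414=0.197 → t=4.853; u2·a0=0.3926·1.414=0.555; a1=0.339 < 0.555 ≤ a1+a2=0.649 → R2 fires; B=13 Z=23 Y=3 M=1
Draw 14: a1=0.339, a2=0.155, a3=0.765, a0=1.259; τ=−ln(0.3378)/1.259=0.862 → t=5.715 > T=5.53: stop.
Read off B at T=5.53: 13

B at T = 13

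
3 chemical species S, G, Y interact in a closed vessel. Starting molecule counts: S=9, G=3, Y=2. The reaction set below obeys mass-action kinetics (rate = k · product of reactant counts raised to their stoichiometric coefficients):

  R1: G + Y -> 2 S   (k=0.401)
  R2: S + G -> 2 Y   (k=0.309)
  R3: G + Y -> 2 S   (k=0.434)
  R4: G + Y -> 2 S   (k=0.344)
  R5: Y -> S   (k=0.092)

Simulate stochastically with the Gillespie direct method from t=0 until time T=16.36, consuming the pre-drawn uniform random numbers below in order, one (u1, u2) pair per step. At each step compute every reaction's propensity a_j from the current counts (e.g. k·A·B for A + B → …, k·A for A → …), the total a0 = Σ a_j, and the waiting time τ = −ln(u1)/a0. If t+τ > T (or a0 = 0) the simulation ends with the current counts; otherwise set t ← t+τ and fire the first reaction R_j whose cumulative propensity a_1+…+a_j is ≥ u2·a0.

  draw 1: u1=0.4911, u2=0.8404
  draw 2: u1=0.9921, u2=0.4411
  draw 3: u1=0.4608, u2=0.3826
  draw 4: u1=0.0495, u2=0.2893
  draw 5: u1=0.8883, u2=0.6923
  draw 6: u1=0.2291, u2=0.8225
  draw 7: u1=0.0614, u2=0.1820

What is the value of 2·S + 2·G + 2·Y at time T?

Value at T = 28

Check how each reaction changes W = 2·S + 2·G + 2·Y (weight of products minus weight of reactants):
R1: G + Y -> 2 S: (2·2) − (2·1 + 2·1) = 4 − 4 = 0
R2: S + G -> 2 Y: (2·2) − (2·1 + 2·1) = 4 − 4 = 0
R3: G + Y -> 2 S: (2·2) − (2·1 + 2·1) = 4 − 4 = 0
R4: G + Y -> 2 S: (2·2) − (2·1 + 2·1) = 4 − 4 = 0
R5: Y -> S: (2·1) − (2·1) = 2 − 2 = 0
Every reaction leaves W unchanged, so W is conserved and no simulation is needed: W(T) = W(0) = 2·9 + 2·3 + 2·2 = 28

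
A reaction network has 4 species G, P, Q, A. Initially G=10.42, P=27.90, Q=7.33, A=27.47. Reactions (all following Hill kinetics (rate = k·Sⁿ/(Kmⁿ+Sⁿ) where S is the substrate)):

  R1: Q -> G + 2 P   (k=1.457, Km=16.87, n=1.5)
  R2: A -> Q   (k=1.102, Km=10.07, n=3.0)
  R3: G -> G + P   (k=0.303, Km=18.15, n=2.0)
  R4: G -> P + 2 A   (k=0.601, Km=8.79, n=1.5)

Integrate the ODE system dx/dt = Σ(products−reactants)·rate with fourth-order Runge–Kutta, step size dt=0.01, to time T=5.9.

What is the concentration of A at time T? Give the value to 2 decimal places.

A at T = 25.34

RK4 with dt=0.01: 590 steps to T=5.9. Trajectory (selected grid times):
t=0.00: G=10.42 P=27.90 Q=7.33 A=27.47
t=0.66: G=10.42 P=28.62 Q=7.80 A=27.22
t=1.31: G=10.43 P=29.35 Q=8.25 A=26.98
t=1.97: G=10.46 P=30.13 Q=8.69 A=26.74
t=2.62: G=10.50 P=30.93 Q=9.10 A=26.50
t=3.28: G=10.56 P=31.76 Q=9.51 A=26.26
t=3.93: G=10.62 P=32.61 Q=9.90 A=26.03
t=4.59: G=10.70 P=33.50 Q=10.29 A=25.80
t=5.24: G=10.79 P=34.39 Q=10.65 A=25.57
t=5.90: G=10.88 P=35.33 Q=11.01 A=25.34
Read off A at T=5.9: 25.34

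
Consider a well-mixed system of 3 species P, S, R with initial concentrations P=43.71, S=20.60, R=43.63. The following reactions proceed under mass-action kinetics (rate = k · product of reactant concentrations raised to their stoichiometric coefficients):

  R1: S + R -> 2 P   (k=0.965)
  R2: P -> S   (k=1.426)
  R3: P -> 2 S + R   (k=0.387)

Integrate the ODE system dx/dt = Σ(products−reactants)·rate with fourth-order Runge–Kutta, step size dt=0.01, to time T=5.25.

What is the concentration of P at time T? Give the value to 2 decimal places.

RK4 with dt=0.01: 525 steps to T=5.25. Trajectory (selected grid times):
t=0.00: P=43.71 S=20.60 R=43.63
t=0.58: P=76.90 S=70.17 R=0.46
t=1.17: P=42.11 S=131.71 R=0.13
t=1.75: P=23.15 S=164.96 R=0.06
t=2.33: P=12.72 S=183.25 R=0.03
t=2.92: P=6.91 S=193.42 R=0.01
t=3.50: P=3.79 S=198.87 R=0.01
t=4.08: P=2.08 S=201.87 R=0.00
t=4.67: P=1.13 S=203.53 R=0.00
t=5.25: P=0.62 S=204.42 R=0.00
Read off P at T=5.25: 0.62

P at T = 0.62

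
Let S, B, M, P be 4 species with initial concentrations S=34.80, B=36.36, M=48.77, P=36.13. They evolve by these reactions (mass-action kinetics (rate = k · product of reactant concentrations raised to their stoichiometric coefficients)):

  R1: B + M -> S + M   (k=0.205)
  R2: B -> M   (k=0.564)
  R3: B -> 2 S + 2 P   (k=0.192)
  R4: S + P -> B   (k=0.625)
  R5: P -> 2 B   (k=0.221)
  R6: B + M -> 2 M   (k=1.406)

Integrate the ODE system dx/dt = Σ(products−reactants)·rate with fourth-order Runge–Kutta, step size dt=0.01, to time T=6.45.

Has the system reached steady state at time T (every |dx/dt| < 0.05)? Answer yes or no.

Steady state at T: yes

RK4 with dt=0.01: 645 steps to T=6.45. Trajectory (selected grid times):
t=0.00: S=34.80 B=36.36 M=48.77 P=36.13
t=0.72: S=8.71 B=0.01 M=112.59 P=0.15
t=1.43: S=8.59 B=0.00 M=112.73 P=0.00
t=2.15: S=8.58 B=0.00 M=112.73 P=0.00
t=2.87: S=8.58 B=0.00 M=112.73 P=0.00
t=3.58: S=8.58 B=0.00 M=112.73 P=0.00
t=4.30: S=8.58 B=0.00 M=112.73 P=0.00
t=5.02: S=8.58 B=0.00 M=112.73 P=0.00
t=5.73: S=8.58 B=0.00 M=112.73 P=0.00
t=6.45: S=8.58 B=0.00 M=112.73 P=0.00
Rates at T: R1=0.0000, R2=0.0000, R3=0.0000, R4=0.0000, R5=0.0000, R6=0.0000
dx/dt at T (Σ net stoichiometry × rate): S=-0.0000, B=-0.0000, M=+0.0000, P=-0.0000
Largest |dx/dt| is |-0.0000| (P) < 0.05 → steady.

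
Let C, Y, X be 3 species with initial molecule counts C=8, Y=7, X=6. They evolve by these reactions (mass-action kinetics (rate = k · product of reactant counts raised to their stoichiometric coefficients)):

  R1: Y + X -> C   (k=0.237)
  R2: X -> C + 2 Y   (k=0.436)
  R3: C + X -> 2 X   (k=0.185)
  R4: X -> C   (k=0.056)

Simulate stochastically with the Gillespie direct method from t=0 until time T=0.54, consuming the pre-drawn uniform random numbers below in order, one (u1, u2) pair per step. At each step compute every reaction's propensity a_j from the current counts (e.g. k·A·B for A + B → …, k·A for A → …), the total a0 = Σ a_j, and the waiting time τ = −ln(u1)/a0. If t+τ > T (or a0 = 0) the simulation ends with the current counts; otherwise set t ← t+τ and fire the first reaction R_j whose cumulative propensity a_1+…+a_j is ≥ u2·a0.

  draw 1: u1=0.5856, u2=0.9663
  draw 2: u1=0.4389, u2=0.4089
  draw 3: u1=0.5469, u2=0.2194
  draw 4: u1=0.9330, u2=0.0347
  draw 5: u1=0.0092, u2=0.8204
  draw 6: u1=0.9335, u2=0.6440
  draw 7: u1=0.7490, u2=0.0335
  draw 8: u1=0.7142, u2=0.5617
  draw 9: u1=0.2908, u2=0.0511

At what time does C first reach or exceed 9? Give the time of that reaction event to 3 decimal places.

Threshold first reached at t = 0.088

t=0.000: C=8 Y=7 X=6
Draw 1: a1=9.954, a2=2.616, a3=8.880, a4=0.336, a0=21.786; τ=−ln(0.5856)/21.786=0.025 → t=0.025; u2·a0=0.9663·21.786=21.052; a1+a2=12.570 < 21.052 ≤ a1+…+a3=21.450 → R3 fires; C=7 Y=7 X=7
Draw 2: a1=11.613, a2=3.052, a3=9.065, a4=0.392, a0=24.122; τ=−ln(0.4389)/24.122=0.034 → t=0.059; u2·a0=0.4089·24.122=9.863 ≤ a1=11.613 → R1 fires; C=8 Y=6 X=6
Draw 3: a1=8.532, a2=2.616, a3=8.880, a4=0.336, a0=20.364; τ=−ln(0.5469)/20.364=0.030 → t=0.088; u2·a0=0.2194·20.364=4.468 ≤ a1=8.532 → R1 fires; C=9 Y=5 X=5
Draw 4: a1=5.925, a2=2.180, a3=8.325, a4=0.280, a0=16.710; τ=−ln(0.9330)/16.710=0.004 → t=0.092; u2·a0=0.0347·16.710=0.580 ≤ a1=5.925 → R1 fires; C=10 Y=4 X=4
Draw 5: a1=3.792, a2=1.744, a3=7.400, a4=0.224, a0=13.160; τ=−ln(0.0092)/13.160=0.356 → t=0.449; u2·a0=0.8204·13.160=10.796; a1+a2=5.536 < 10.796 ≤ a1+…+a3=12.936 → R3 fires; C=9 Y=4 X=5
Draw 6: a1=4.740, a2=2.180, a3=8.325, a4=0.280, a0=15.525; τ=−ln(0.9335)/15.525=0.004 → t=0.453; u2·a0=0.6440·15.525=9.998; a1+a2=6.920 < 9.998 ≤ a1+…+a3=15.245 → R3 fires; C=8 Y=4 X=6
Draw 7: a1=5.688, a2=2.616, a3=8.880, a4=0.336, a0=17.520; τ=−ln(0.7490)/17.520=0.016 → t=0.470; u2·a0=0.0335·17.520=0.587 ≤ a1=5.688 → R1 fires; C=9 Y=3 X=5
Draw 8: a1=3.555, a2=2.180, a3=8.325, a4=0.280, a0=14.340; τ=−ln(0.7142)/14.340=0.023 → t=0.493; u2·a0=0.5617·14.340=8.055; a1+a2=5.735 < 8.055 ≤ a1+…+a3=14.060 → R3 fires; C=8 Y=3 X=6
Draw 9: a1=4.266, a2=2.616, a3=8.880, a4=0.336, a0=16.098; τ=−ln(0.2908)/16.098=0.077 → t=0.570 > T=0.54: stop.
C first becomes ≥ 9 when it reaches 9 at the event at t=0.088.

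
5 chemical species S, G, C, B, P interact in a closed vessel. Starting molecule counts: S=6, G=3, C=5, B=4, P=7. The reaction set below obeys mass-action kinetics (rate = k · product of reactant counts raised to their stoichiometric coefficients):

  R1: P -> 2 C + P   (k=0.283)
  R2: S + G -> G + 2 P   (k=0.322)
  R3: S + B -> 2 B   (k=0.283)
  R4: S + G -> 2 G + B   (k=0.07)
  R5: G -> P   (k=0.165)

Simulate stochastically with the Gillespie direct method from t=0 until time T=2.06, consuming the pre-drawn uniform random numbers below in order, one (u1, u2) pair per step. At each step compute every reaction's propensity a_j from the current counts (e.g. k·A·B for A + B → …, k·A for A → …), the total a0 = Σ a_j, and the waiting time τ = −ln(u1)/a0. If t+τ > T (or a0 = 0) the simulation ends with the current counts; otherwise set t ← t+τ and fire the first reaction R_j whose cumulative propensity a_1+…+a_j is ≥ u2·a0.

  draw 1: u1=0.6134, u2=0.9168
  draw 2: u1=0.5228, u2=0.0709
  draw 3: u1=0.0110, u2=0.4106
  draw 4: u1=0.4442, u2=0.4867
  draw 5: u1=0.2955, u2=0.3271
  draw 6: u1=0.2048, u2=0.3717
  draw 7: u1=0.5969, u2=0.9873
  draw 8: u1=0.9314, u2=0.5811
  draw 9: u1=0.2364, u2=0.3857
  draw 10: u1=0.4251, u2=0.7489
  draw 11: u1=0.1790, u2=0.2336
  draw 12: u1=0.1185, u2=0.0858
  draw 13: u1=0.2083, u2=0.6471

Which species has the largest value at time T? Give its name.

Dominant species at T: P

t=0.000: S=6 G=3 C=5 B=4 P=7
Draw 1: a1=1.981, a2=5.796, a3=6.792, a4=1.260, a5=0.495, a0=16.324; τ=−ln(0.6134)/16.324=0.030 → t=0.030; u2·a0=0.9168·16.324=14.966; a1+…+a3=14.569 < 14.966 ≤ a1+…+a4=15.829 → R4 fires; S=5 G=4 C=5 B=5 P=7
Draw 2: a1=1.981, a2=6.440, a3=7.075, a4=1.400, a5=0.660, a0=17.556; τ=−ln(0.5228)/17.556=0.037 → t=0.067; u2·a0=0.0709·17.556=1.245 ≤ a1=1.981 → R1 fires; S=5 G=4 C=7 B=5 P=7
Draw 3: a1=1.981, a2=6.440, a3=7.075, a4=1.400, a5=0.660, a0=17.556; τ=−ln(0.0110)/17.556=0.257 → t=0.324; u2·a0=0.4106·17.556=7.208; a1=1.981 < 7.208 ≤ a1+a2=8.421 → R2 fires; S=4 G=4 C=7 B=5 P=9
Draw 4: a1=2.547, a2=5.152, a3=5.660, a4=1.120, a5=0.660, a0=15.139; τ=−ln(0.4442)/15.139=0.054 → t=0.377; u2·a0=0.4867·15.139=7.368; a1=2.547 < 7.368 ≤ a1+a2=7.699 → R2 fires; S=3 G=4 C=7 B=5 P=11
Draw 5: a1=3.113, a2=3.864, a3=4.245, a4=0.840, a5=0.660, a0=12.722; τ=−ln(0.2955)/12.722=0.096 → t=0.473; u2·a0=0.3271·12.722=4.161; a1=3.113 < 4.161 ≤ a1+a2=6.977 → R2 fires; S=2 G=4 C=7 B=5 P=13
Draw 6: a1=3.679, a2=2.576, a3=2.830, a4=0.560, a5=0.660, a0=10.305; τ=−ln(0.2048)/10.305=0.154 → t=0.627; u2·a0=0.3717·10.305=3.830; a1=3.679 < 3.830 ≤ a1+a2=6.255 → R2 fires; S=1 G=4 C=7 B=5 P=15
Draw 7: a1=4.245, a2=1.288, a3=1.415, a4=0.280, a5=0.660, a0=7.888; τ=−ln(0.5969)/7.888=0.065 → t=0.692; u2·a0=0.9873·7.888=7.788; a1+…+a4=7.228 < 7.788 ≤ a1+…+a5=7.888 → R5 fires; S=1 G=3 C=7 B=5 P=16
Draw 8: a1=4.528, a2=0.966, a3=1.415, a4=0.210, a5=0.495, a0=7.614; τ=−ln(0.9314)/7.614=0.009 → t=0.702; u2·a0=0.5811·7.614=4.424 ≤ a1=4.528 → R1 fires; S=1 G=3 C=9 B=5 P=16
Draw 9: a1=4.528, a2=0.966, a3=1.415, a4=0.210, a5=0.495, a0=7.614; τ=−ln(0.2364)/7.614=0.189 → t=0.891; u2·a0=0.3857·7.614=2.937 ≤ a1=4.528 → R1 fires; S=1 G=3 C=11 B=5 P=16
Draw 10: a1=4.528, a2=0.966, a3=1.415, a4=0.210, a5=0.495, a0=7.614; τ=−ln(0.4251)/7.614=0.112 → t=1.004; u2·a0=0.7489·7.614=5.702; a1+a2=5.494 < 5.702 ≤ a1+…+a3=6.909 → R3 fires; S=0 G=3 C=11 B=6 P=16
Draw 11: a1=4.528, a2=0.000, a3=0.000, a4=0.000, a5=0.495, a0=5.023; τ=−ln(0.1790)/5.023=0.342 → t=1.346; u2·a0=0.2336·5.023=1.173 ≤ a1=4.528 → R1 fires; S=0 G=3 C=13 B=6 P=16
Draw 12: a1=4.528, a2=0.000, a3=0.000, a4=0.000, a5=0.495, a0=5.023; τ=−ln(0.1185)/5.023=0.425 → t=1.771; u2·a0=0.0858·5.023=0.431 ≤ a1=4.528 → R1 fires; S=0 G=3 C=15 B=6 P=16
Draw 13: a1=4.528, a2=0.000, a3=0.000, a4=0.000, a5=0.495, a0=5.023; τ=−ln(0.2083)/5.023=0.312 → t=2.083 > T=2.06: stop.
At T=2.06: S=0 G=3 C=15 B=6 P=16; the largest is P.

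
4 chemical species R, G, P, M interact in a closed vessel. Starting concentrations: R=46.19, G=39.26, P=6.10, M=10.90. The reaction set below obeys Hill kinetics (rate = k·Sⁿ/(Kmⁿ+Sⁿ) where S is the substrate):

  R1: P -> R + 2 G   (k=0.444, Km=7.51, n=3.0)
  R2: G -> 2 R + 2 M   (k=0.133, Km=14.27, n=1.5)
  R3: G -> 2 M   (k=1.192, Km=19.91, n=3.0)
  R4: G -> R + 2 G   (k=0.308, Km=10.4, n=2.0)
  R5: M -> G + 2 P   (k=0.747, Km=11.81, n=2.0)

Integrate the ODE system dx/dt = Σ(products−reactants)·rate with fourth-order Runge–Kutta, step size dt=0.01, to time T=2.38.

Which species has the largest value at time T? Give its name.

RK4 with dt=0.01: 238 steps to T=2.38. Trajectory (selected grid times):
t=0.00: R=46.19 G=39.26 P=6.10 M=10.90
t=0.26: R=46.36 G=39.21 P=6.24 M=11.41
t=0.53: R=46.54 G=39.16 P=6.40 M=11.94
t=0.79: R=46.72 G=39.12 P=6.55 M=12.45
t=1.06: R=46.91 G=39.09 P=6.72 M=12.97
t=1.32: R=47.09 G=39.07 P=6.89 M=13.46
t=1.59: R=47.28 G=39.06 P=7.06 M=13.97
t=1.85: R=47.46 G=39.05 P=7.24 M=14.46
t=2.12: R=47.66 G=39.05 P=7.43 M=14.97
t=2.38: R=47.84 G=39.06 P=7.61 M=15.45
At T=2.38: R=47.84 G=39.06 P=7.61 M=15.45; the largest is R.

Dominant species at T: R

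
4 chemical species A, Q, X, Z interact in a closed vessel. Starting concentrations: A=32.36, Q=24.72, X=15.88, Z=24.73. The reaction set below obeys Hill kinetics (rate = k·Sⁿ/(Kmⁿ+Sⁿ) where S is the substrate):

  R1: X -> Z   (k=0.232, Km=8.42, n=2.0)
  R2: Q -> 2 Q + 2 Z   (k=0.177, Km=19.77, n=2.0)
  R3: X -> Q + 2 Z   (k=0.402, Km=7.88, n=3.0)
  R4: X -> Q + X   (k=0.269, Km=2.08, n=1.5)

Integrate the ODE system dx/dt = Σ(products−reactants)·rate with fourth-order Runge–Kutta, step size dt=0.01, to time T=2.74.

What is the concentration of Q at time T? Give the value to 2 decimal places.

Q at T = 26.69

RK4 with dt=0.01: 274 steps to T=2.74. Trajectory (selected grid times):
t=0.00: A=32.36 Q=24.72 X=15.88 Z=24.73
t=0.30: A=32.36 Q=24.94 X=15.72 Z=25.06
t=0.61: A=32.36 Q=25.16 X=15.55 Z=25.41
t=0.91: A=32.36 Q=25.38 X=15.39 Z=25.74
t=1.22: A=32.36 Q=25.60 X=15.23 Z=26.08
t=1.52: A=32.36 Q=25.82 X=15.07 Z=26.42
t=1.83: A=32.36 Q=26.04 X=14.90 Z=26.76
t=2.13: A=32.36 Q=26.25 X=14.75 Z=27.09
t=2.44: A=32.36 Q=26.48 X=14.59 Z=27.43
t=2.74: A=32.36 Q=26.69 X=14.43 Z=27.76
Read off Q at T=2.74: 26.69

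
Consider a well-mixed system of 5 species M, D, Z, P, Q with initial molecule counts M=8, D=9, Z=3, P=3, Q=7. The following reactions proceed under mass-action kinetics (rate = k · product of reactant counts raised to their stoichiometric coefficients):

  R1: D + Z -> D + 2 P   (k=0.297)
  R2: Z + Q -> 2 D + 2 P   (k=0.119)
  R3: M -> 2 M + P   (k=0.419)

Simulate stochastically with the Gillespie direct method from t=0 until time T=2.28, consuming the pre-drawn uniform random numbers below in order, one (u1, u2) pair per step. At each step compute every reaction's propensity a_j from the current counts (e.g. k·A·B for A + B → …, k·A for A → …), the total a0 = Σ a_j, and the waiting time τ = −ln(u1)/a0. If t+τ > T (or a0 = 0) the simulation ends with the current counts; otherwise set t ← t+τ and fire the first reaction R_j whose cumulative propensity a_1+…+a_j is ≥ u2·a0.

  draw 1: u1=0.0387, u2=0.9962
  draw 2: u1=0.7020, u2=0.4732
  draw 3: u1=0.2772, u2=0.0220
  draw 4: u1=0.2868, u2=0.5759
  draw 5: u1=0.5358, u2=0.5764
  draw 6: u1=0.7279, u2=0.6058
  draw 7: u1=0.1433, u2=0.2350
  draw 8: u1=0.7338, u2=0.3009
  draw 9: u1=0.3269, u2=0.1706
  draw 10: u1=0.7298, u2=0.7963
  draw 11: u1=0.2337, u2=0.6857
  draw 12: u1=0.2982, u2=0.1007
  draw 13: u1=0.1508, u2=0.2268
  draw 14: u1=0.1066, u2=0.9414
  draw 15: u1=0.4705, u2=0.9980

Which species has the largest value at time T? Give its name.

Dominant species at T: P

t=0.000: M=8 D=9 Z=3 P=3 Q=7
Draw 1: a1=8.019, a2=2.499, a3=3.352, a0=13.870; τ=−ln(0.0387)/13.870=0.234 → t=0.234; u2·a0=0.9962·13.870=13.817; a1+a2=10.518 < 13.817 ≤ a1+…+a3=13.870 → R3 fires; M=9 D=9 Z=3 P=4 Q=7
Draw 2: a1=8.019, a2=2.499, a3=3.771, a0=14.289; τ=−ln(0.7020)/14.289=0.025 → t=0.259; u2·a0=0.4732·14.289=6.762 ≤ a1=8.019 → R1 fires; M=9 D=9 Z=2 P=6 Q=7
Draw 3: a1=5.346, a2=1.666, a3=3.771, a0=10.783; τ=−ln(0.2772)/10.783=0.119 → t=0.378; u2·a0=0.0220·10.783=0.237 ≤ a1=5.346 → R1 fires; M=9 D=9 Z=1 P=8 Q=7
Draw 4: a1=2.673, a2=0.833, a3=3.771, a0=7.277; τ=−ln(0.2868)/7.277=0.172 → t=0.550; u2·a0=0.5759·7.277=4.191; a1+a2=3.506 < 4.191 ≤ a1+…+a3=7.277 → R3 fires; M=10 D=9 Z=1 P=9 Q=7
Draw 5: a1=2.673, a2=0.833, a3=4.190, a0=7.696; τ=−ln(0.5358)/7.696=0.081 → t=0.631; u2·a0=0.5764·7.696=4.436; a1+a2=3.506 < 4.436 ≤ a1+…+a3=7.696 → R3 fires; M=11 D=9 Z=1 P=10 Q=7
Draw 6: a1=2.673, a2=0.833, a3=4.609, a0=8.115; τ=−ln(0.7279)/8.115=0.039 → t=0.670; u2·a0=0.6058·8.115=4.916; a1+a2=3.506 < 4.916 ≤ a1+…+a3=8.115 → R3 fires; M=12 D=9 Z=1 P=11 Q=7
Draw 7: a1=2.673, a2=0.833, a3=5.028, a0=8.534; τ=−ln(0.1433)/8.534=0.228 → t=0.898; u2·a0=0.2350·8.534=2.005 ≤ a1=2.673 → R1 fires; M=12 D=9 Z=0 P=13 Q=7
Draw 8: a1=0.000, a2=0.000, a3=5.028, a0=5.028; τ=−ln(0.7338)/5.028=0.062 → t=0.959; u2·a0=0.3009·5.028=1.513; a1+a2=0.000 < 1.513 ≤ a1+…+a3=5.028 → R3 fires; M=13 D=9 Z=0 P=14 Q=7
Draw 9: a1=0.000, a2=0.000, a3=5.447, a0=5.447; τ=−ln(0.3269)/5.447=0.205 → t=1.165; u2·a0=0.1706·5.447=0.929; a1+a2=0.000 < 0.929 ≤ a1+…+a3=5.447 → R3 fires; M=14 D=9 Z=0 P=15 Q=7
Draw 10: a1=0.000, a2=0.000, a3=5.866, a0=5.866; τ=−ln(0.7298)/5.866=0.054 → t=1.218; u2·a0=0.7963·5.866=4.671; a1+a2=0.000 < 4.671 ≤ a1+…+a3=5.866 → R3 fires; M=15 D=9 Z=0 P=16 Q=7
Draw 11: a1=0.000, a2=0.000, a3=6.285, a0=6.285; τ=−ln(0.2337)/6.285=0.231 → t=1.450; u2·a0=0.6857·6.285=4.310; a1+a2=0.000 < 4.310 ≤ a1+…+a3=6.285 → R3 fires; M=16 D=9 Z=0 P=17 Q=7
Draw 12: a1=0.000, a2=0.000, a3=6.704, a0=6.704; τ=−ln(0.2982)/6.704=0.180 → t=1.630; u2·a0=0.1007·6.704=0.675; a1+a2=0.000 < 0.675 ≤ a1+…+a3=6.704 → R3 fires; M=17 D=9 Z=0 P=18 Q=7
Draw 13: a1=0.000, a2=0.000, a3=7.123, a0=7.123; τ=−ln(0.1508)/7.123=0.266 → t=1.896; u2·a0=0.2268·7.123=1.615; a1+a2=0.000 < 1.615 ≤ a1+…+a3=7.123 → R3 fires; M=18 D=9 Z=0 P=19 Q=7
Draw 14: a1=0.000, a2=0.000, a3=7.542, a0=7.542; τ=−ln(0.1066)/7.542=0.297 → t=2.192; u2·a0=0.9414·7.542=7.100; a1+a2=0.000 < 7.100 ≤ a1+…+a3=7.542 → R3 fires; M=19 D=9 Z=0 P=20 Q=7
Draw 15: a1=0.000, a2=0.000, a3=7.961, a0=7.961; τ=−ln(0.4705)/7.961=0.095 → t=2.287 > T=2.28: stop.
At T=2.28: M=19 D=9 Z=0 P=20 Q=7; the largest is P.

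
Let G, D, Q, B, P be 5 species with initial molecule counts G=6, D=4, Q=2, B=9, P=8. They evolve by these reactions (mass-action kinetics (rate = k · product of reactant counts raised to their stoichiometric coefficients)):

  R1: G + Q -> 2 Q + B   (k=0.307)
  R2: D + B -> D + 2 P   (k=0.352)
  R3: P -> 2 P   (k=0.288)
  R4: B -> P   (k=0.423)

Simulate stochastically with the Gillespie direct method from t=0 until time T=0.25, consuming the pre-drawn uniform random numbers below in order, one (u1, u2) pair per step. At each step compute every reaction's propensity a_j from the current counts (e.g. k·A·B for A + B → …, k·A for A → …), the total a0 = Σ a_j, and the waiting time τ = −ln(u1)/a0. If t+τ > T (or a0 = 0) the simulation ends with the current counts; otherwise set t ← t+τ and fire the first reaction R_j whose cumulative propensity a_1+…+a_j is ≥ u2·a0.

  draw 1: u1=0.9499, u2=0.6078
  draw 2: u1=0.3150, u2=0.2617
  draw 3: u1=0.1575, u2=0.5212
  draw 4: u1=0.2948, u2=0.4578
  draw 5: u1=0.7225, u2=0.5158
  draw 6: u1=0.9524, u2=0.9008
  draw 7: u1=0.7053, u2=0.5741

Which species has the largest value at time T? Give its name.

Dominant species at T: P

t=0.000: G=6 D=4 Q=2 B=9 P=8
Draw 1: a1=3.684, a2=12.672, a3=2.304, a4=3.807, a0=22.467; τ=−ln(0.9499)/22.467=0.002 → t=0.002; u2·a0=0.6078·22.467=13.655; a1=3.684 < 13.655 ≤ a1+a2=16.356 → R2 fires; G=6 D=4 Q=2 B=8 P=10
Draw 2: a1=3.684, a2=11.264, a3=2.880, a4=3.384, a0=21.212; τ=−ln(0.3150)/21.212=0.054 → t=0.057; u2·a0=0.2617·21.212=5.551; a1=3.684 < 5.551 ≤ a1+a2=14.948 → R2 fires; G=6 D=4 Q=2 B=7 P=12
Draw 3: a1=3.684, a2=9.856, a3=3.456, a4=2.961, a0=19.957; τ=−ln(0.1575)/19.957=0.093 → t=0.149; u2·a0=0.5212·19.957=10.402; a1=3.684 < 10.402 ≤ a1+a2=13.540 → R2 fires; G=6 D=4 Q=2 B=6 P=14
Draw 4: a1=3.684, a2=8.448, a3=4.032, a4=2.538, a0=18.702; τ=−ln(0.2948)/18.702=0.065 → t=0.215; u2·a0=0.4578·18.702=8.562; a1=3.684 < 8.562 ≤ a1+a2=12.132 → R2 fires; G=6 D=4 Q=2 B=5 P=16
Draw 5: a1=3.684, a2=7.040, a3=4.608, a4=2.115, a0=17.447; τ=−ln(0.7225)/17.447=0.019 → t=0.233; u2·a0=0.5158·17.447=8.999; a1=3.684 < 8.999 ≤ a1+a2=10.724 → R2 fires; G=6 D=4 Q=2 B=4 P=18
Draw 6: a1=3.684, a2=5.632, a3=5.184, a4=1.692, a0=16.192; τ=−ln(0.9524)/16.192=0.003 → t=0.236; u2·a0=0.9008·16.192=14.586; a1+…+a3=14.500 < 14.586 ≤ a1+…+a4=16.192 → R4 fires; G=6 D=4 Q=2 B=3 P=19
Draw 7: a1=3.684, a2=4.224, a3=5.472, a4=1.269, a0=14.649; τ=−ln(0.7053)/14.649=0.024 → t=0.260 > T=0.25: stop.
At T=0.25: G=6 D=4 Q=2 B=3 P=19; the largest is P.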